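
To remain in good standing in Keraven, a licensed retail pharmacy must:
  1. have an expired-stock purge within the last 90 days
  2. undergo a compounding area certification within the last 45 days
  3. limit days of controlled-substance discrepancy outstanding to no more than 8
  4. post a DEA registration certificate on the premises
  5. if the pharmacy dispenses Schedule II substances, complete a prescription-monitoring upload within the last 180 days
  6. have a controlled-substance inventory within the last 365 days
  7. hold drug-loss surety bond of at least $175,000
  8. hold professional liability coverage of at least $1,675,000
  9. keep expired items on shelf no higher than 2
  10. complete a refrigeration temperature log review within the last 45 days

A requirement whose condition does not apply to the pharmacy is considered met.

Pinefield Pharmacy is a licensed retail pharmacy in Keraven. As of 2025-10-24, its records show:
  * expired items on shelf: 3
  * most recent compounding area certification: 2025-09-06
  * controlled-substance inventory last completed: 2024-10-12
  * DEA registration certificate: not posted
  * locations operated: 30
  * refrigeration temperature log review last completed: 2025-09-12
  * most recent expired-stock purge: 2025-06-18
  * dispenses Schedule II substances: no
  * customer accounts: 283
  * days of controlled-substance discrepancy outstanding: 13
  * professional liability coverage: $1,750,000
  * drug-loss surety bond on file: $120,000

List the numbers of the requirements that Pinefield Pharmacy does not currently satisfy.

1. expired-stock purge 128 days ago vs limit 90 → not met
2. compounding area certification 48 days ago vs limit 45 → not met
3. days of controlled-substance discrepancy outstanding 13 > 8 → not met
4. DEA registration certificate absent → not met
5. condition 'dispenses Schedule II substances' does not hold → requirement n/a → met
6. controlled-substance inventory 377 days ago vs limit 365 → not met
7. drug-loss surety bond $120,000 < $175,000 → not met
8. professional liability coverage $1,750,000 ≥ $1,675,000 → met
9. expired items on shelf 3 > 2 → not met
10. refrigeration temperature log review 42 days ago vs limit 45 → met
Not met: 1, 2, 3, 4, 6, 7, 9

1, 2, 3, 4, 6, 7, 9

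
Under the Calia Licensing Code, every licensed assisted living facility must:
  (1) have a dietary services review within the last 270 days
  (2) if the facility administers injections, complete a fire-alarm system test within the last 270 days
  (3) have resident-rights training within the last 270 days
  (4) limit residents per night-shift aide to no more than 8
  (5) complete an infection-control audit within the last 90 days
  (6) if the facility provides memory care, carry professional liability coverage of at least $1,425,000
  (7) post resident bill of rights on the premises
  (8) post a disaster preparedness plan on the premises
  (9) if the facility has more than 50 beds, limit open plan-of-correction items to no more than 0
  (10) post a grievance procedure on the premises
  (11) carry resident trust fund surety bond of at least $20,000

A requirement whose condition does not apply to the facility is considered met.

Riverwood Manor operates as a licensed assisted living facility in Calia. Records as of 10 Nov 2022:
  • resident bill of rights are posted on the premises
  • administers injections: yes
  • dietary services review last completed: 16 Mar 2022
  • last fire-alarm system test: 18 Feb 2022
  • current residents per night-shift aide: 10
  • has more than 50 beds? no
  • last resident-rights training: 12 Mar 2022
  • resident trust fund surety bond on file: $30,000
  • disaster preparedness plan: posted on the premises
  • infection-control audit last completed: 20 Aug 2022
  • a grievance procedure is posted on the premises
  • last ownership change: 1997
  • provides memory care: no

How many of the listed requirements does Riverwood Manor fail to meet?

1

1. dietary services review 239 days ago vs limit 270 → met
2. condition 'administers injections' holds; fire-alarm system test 265 days ago vs limit 270 → met
3. resident-rights training 243 days ago vs limit 270 → met
4. residents per night-shift aide 10 > 8 → not met
5. infection-control audit 82 days ago vs limit 90 → met
6. condition 'provides memory care' does not hold → requirement n/a → met
7. resident bill of rights present → met
8. disaster preparedness plan present → met
9. condition 'has more than 50 beds' does not hold → requirement n/a → met
10. grievance procedure present → met
11. resident trust fund surety bond $30,000 ≥ $20,000 → met
Not met: 1 of 11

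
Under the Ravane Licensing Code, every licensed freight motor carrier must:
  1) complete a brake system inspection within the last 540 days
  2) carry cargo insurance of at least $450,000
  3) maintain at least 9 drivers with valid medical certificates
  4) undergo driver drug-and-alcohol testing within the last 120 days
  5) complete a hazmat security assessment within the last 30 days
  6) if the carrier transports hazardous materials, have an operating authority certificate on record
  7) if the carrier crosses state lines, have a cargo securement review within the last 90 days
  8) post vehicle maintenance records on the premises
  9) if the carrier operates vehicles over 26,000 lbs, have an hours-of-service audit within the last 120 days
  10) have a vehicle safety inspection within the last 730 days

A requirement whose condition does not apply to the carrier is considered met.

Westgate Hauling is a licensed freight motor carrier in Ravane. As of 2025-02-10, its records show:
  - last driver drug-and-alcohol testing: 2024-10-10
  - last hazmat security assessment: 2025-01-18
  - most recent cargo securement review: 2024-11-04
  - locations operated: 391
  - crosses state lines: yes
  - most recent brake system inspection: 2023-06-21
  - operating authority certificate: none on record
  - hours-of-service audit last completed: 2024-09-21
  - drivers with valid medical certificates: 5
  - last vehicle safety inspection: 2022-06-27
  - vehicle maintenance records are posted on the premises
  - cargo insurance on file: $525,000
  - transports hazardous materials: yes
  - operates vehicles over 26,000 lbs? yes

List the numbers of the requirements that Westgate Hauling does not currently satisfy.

1. brake system inspection 600 days ago vs limit 540 → not met
2. cargo insurance $525,000 ≥ $450,000 → met
3. drivers with valid medical certificates 5 < 9 → not met
4. driver drug-and-alcohol testing 123 days ago vs limit 120 → not met
5. hazmat security assessment 23 days ago vs limit 30 → met
6. condition 'transports hazardous materials' holds; operating authority certificate absent → not met
7. condition 'crosses state lines' holds; cargo securement review 98 days ago vs limit 90 → not met
8. vehicle maintenance records present → met
9. condition 'operates vehicles over 26,000 lbs' holds; hours-of-service audit 142 days ago vs limit 120 → not met
10. vehicle safety inspection 959 days ago vs limit 730 → not met
Not met: 1, 3, 4, 6, 7, 9, 10

1, 3, 4, 6, 7, 9, 10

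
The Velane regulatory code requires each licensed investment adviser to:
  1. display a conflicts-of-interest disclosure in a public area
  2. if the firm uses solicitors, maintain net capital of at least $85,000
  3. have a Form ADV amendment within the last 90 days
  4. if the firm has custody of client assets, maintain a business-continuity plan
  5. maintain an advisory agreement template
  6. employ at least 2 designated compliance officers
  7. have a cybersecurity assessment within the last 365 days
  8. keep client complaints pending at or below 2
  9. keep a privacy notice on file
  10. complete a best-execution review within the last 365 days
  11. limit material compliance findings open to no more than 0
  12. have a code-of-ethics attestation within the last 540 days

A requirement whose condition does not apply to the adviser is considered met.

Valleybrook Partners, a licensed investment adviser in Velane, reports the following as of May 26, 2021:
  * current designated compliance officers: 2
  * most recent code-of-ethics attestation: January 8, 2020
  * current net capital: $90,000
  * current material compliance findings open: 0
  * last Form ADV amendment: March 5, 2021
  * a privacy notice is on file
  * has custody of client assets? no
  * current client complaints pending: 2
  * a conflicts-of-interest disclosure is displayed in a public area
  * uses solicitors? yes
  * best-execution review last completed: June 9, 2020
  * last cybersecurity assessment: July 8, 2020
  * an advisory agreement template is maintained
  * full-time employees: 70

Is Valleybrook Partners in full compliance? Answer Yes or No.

1. conflicts-of-interest disclosure present → met
2. condition 'uses solicitors' holds; net capital $90,000 ≥ $85,000 → met
3. Form ADV amendment 82 days ago vs limit 90 → met
4. condition 'has custody of client assets' does not hold → requirement n/a → met
5. advisory agreement template present → met
6. designated compliance officers 2 ≥ 2 → met
7. cybersecurity assessment 322 days ago vs limit 365 → met
8. client complaints pending 2 ≤ 2 → met
9. privacy notice present → met
10. best-execution review 351 days ago vs limit 365 → met
11. material compliance findings open 0 ≤ 0 → met
12. code-of-ethics attestation 504 days ago vs limit 540 → met
All met.

Yes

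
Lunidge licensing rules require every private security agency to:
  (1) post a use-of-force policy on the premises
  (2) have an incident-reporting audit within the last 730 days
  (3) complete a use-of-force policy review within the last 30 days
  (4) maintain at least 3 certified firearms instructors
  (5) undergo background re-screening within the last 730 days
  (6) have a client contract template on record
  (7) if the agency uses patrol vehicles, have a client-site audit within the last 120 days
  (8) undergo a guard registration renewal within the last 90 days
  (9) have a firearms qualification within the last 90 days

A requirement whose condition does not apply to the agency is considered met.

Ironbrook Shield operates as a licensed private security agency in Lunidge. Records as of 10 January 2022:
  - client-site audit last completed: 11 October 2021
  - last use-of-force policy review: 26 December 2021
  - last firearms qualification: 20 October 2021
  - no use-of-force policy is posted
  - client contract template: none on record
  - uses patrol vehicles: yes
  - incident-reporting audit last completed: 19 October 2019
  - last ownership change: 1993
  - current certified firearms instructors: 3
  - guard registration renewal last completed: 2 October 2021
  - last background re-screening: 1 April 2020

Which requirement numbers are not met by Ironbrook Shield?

1. use-of-force policy absent → not met
2. incident-reporting audit 814 days ago vs limit 730 → not met
3. use-of-force policy review 15 days ago vs limit 30 → met
4. certified firearms instructors 3 ≥ 3 → met
5. background re-screening 649 days ago vs limit 730 → met
6. client contract template absent → not met
7. condition 'uses patrol vehicles' holds; client-site audit 91 days ago vs limit 120 → met
8. guard registration renewal 100 days ago vs limit 90 → not met
9. firearms qualification 82 days ago vs limit 90 → met
Not met: 1, 2, 6, 8

1, 2, 6, 8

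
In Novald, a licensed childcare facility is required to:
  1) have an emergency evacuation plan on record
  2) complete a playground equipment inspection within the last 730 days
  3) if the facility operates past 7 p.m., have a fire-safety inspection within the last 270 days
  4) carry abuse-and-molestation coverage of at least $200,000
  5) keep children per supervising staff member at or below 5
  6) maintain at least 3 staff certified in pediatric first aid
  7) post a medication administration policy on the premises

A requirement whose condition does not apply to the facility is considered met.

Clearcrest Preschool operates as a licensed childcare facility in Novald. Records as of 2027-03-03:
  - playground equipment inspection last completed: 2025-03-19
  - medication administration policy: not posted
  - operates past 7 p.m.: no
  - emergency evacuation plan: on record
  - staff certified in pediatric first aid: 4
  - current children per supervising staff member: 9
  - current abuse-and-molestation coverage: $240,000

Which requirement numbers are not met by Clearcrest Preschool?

5, 7

1. emergency evacuation plan present → met
2. playground equipment inspection 714 days ago vs limit 730 → met
3. condition 'operates past 7 p.m.' does not hold → requirement n/a → met
4. abuse-and-molestation coverage $240,000 ≥ $200,000 → met
5. children per supervising staff member 9 > 5 → not met
6. staff certified in pediatric first aid 4 ≥ 3 → met
7. medication administration policy absent → not met
Not met: 5, 7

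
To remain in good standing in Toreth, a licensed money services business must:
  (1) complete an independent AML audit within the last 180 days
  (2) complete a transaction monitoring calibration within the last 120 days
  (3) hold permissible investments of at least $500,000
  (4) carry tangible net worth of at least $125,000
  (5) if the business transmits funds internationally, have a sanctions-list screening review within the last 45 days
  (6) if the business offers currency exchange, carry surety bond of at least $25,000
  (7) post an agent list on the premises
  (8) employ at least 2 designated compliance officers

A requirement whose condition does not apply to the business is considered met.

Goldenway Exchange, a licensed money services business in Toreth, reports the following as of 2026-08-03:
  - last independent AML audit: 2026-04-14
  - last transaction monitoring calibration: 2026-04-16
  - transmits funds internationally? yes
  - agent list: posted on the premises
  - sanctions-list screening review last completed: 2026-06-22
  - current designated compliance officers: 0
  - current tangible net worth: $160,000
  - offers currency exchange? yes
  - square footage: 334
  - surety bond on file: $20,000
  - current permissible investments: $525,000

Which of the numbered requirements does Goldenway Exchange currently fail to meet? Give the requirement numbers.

1. independent AML audit 111 days ago vs limit 180 → met
2. transaction monitoring calibration 109 days ago vs limit 120 → met
3. permissible investments $525,000 ≥ $500,000 → met
4. tangible net worth $160,000 ≥ $125,000 → met
5. condition 'transmits funds internationally' holds; sanctions-list screening review 42 days ago vs limit 45 → met
6. condition 'offers currency exchange' holds; surety bond $20,000 < $25,000 → not met
7. agent list present → met
8. designated compliance officers 0 < 2 → not met
Not met: 6, 8

6, 8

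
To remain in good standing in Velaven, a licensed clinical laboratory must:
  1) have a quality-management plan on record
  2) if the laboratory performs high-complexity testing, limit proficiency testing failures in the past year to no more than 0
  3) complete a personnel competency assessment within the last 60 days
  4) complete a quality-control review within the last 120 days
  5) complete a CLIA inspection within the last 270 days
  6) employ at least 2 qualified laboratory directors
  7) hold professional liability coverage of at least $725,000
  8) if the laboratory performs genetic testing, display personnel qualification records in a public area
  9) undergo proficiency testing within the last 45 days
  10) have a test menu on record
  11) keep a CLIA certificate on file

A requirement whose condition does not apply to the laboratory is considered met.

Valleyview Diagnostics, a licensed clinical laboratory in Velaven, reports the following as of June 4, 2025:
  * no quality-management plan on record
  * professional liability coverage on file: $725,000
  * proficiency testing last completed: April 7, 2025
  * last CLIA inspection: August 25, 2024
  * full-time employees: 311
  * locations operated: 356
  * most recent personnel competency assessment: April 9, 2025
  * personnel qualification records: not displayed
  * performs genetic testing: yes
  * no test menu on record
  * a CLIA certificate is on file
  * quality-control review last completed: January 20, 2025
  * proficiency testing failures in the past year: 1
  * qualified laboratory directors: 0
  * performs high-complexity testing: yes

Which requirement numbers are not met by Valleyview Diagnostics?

1, 2, 4, 5, 6, 8, 9, 10

1. quality-management plan absent → not met
2. condition 'performs high-complexity testing' holds; proficiency testing failures in the past year 1 > 0 → not met
3. personnel competency assessment 56 days ago vs limit 60 → met
4. quality-control review 135 days ago vs limit 120 → not met
5. CLIA inspection 283 days ago vs limit 270 → not met
6. qualified laboratory directors 0 < 2 → not met
7. professional liability coverage $725,000 ≥ $725,000 → met
8. condition 'performs genetic testing' holds; personnel qualification records absent → not met
9. proficiency testing 58 days ago vs limit 45 → not met
10. test menu absent → not met
11. CLIA certificate present → met
Not met: 1, 2, 4, 5, 6, 8, 9, 10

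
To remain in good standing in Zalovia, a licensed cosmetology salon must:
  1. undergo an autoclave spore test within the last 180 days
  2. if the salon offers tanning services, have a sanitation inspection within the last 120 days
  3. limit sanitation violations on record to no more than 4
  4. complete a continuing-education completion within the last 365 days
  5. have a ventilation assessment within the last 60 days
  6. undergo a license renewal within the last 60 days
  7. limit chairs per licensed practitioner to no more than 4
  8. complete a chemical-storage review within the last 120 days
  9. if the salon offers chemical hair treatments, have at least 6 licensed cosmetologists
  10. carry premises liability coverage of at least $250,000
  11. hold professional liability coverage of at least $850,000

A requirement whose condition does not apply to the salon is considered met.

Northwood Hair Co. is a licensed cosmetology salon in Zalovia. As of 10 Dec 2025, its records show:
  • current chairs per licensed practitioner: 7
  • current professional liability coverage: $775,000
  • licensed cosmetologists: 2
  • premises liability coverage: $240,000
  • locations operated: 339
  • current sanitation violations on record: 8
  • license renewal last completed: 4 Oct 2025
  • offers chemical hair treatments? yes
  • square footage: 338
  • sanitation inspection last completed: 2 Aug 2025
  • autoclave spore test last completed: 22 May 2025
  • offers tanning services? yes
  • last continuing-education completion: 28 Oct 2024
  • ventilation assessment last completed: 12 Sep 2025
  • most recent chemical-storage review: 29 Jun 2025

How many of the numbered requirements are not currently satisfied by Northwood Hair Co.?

1. autoclave spore test 202 days ago vs limit 180 → not met
2. condition 'offers tanning services' holds; sanitation inspection 130 days ago vs limit 120 → not met
3. sanitation violations on record 8 > 4 → not met
4. continuing-education completion 408 days ago vs limit 365 → not met
5. ventilation assessment 89 days ago vs limit 60 → not met
6. license renewal 67 days ago vs limit 60 → not met
7. chairs per licensed practitioner 7 > 4 → not met
8. chemical-storage review 164 days ago vs limit 120 → not met
9. condition 'offers chemical hair treatments' holds; licensed cosmetologists 2 < 6 → not met
10. premises liability coverage $240,000 < $250,000 → not met
11. professional liability coverage $775,000 < $850,000 → not met
Not met: 11 of 11

11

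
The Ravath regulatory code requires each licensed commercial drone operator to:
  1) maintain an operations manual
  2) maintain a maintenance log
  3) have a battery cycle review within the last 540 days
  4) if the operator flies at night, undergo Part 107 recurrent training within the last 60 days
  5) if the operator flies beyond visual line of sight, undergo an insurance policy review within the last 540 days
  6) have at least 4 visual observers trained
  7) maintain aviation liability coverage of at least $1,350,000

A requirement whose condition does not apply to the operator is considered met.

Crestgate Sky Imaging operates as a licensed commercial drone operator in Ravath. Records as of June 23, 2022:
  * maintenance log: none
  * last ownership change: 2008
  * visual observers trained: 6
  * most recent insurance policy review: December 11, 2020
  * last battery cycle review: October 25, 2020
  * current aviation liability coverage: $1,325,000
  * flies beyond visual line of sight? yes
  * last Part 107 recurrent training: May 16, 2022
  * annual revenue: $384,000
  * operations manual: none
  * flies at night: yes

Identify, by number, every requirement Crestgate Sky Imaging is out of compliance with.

1, 2, 3, 5, 7

1. operations manual absent → not met
2. maintenance log absent → not met
3. battery cycle review 606 days ago vs limit 540 → not met
4. condition 'flies at night' holds; Part 107 recurrent training 38 days ago vs limit 60 → met
5. condition 'flies beyond visual line of sight' holds; insurance policy review 559 days ago vs limit 540 → not met
6. visual observers trained 6 ≥ 4 → met
7. aviation liability coverage $1,325,000 < $1,350,000 → not met
Not met: 1, 2, 3, 5, 7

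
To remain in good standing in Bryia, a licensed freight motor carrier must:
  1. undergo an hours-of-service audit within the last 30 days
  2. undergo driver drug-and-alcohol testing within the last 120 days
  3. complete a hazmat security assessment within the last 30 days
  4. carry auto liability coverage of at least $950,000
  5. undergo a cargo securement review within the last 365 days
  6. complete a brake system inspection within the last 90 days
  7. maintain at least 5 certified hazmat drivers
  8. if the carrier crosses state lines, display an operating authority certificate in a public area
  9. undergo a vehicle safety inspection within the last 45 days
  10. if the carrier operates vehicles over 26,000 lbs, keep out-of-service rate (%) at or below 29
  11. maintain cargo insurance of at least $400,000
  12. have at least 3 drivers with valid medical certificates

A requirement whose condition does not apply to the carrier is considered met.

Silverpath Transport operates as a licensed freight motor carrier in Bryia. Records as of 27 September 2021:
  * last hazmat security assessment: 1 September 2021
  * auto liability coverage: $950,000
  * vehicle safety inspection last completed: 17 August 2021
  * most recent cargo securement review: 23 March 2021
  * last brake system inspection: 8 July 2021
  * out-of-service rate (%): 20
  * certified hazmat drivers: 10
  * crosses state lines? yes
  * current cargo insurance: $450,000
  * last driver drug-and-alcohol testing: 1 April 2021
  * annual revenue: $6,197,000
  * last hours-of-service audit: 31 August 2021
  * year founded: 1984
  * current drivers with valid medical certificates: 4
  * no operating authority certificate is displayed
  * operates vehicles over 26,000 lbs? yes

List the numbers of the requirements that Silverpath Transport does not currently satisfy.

2, 8

1. hours-of-service audit 27 days ago vs limit 30 → met
2. driver drug-and-alcohol testing 179 days ago vs limit 120 → not met
3. hazmat security assessment 26 days ago vs limit 30 → met
4. auto liability coverage $950,000 ≥ $950,000 → met
5. cargo securement review 188 days ago vs limit 365 → met
6. brake system inspection 81 days ago vs limit 90 → met
7. certified hazmat drivers 10 ≥ 5 → met
8. condition 'crosses state lines' holds; operating authority certificate absent → not met
9. vehicle safety inspection 41 days ago vs limit 45 → met
10. condition 'operates vehicles over 26,000 lbs' holds; out-of-service rate (%) 20 ≤ 29 → met
11. cargo insurance $450,000 ≥ $400,000 → met
12. drivers with valid medical certificates 4 ≥ 3 → met
Not met: 2, 8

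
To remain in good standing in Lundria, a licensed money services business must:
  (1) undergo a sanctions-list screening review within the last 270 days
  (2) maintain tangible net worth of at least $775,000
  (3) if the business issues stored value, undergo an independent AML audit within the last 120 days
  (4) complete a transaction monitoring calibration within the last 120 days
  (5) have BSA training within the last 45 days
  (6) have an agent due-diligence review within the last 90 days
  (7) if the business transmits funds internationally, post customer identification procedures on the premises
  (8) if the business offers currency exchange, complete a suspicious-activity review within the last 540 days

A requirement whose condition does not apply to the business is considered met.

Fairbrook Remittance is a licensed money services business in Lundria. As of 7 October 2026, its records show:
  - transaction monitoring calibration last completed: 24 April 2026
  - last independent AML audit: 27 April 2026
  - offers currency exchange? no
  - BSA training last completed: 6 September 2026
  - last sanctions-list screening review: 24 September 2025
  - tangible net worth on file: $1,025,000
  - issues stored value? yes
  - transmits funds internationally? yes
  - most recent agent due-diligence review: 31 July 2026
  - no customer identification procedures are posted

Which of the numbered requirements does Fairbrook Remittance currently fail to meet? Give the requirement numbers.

1. sanctions-list screening review 378 days ago vs limit 270 → not met
2. tangible net worth $1,025,000 ≥ $775,000 → met
3. condition 'issues stored value' holds; independent AML audit 163 days ago vs limit 120 → not met
4. transaction monitoring calibration 166 days ago vs limit 120 → not met
5. BSA training 31 days ago vs limit 45 → met
6. agent due-diligence review 68 days ago vs limit 90 → met
7. condition 'transmits funds internationally' holds; customer identification procedures absent → not met
8. condition 'offers currency exchange' does not hold → requirement n/a → met
Not met: 1, 3, 4, 7

1, 3, 4, 7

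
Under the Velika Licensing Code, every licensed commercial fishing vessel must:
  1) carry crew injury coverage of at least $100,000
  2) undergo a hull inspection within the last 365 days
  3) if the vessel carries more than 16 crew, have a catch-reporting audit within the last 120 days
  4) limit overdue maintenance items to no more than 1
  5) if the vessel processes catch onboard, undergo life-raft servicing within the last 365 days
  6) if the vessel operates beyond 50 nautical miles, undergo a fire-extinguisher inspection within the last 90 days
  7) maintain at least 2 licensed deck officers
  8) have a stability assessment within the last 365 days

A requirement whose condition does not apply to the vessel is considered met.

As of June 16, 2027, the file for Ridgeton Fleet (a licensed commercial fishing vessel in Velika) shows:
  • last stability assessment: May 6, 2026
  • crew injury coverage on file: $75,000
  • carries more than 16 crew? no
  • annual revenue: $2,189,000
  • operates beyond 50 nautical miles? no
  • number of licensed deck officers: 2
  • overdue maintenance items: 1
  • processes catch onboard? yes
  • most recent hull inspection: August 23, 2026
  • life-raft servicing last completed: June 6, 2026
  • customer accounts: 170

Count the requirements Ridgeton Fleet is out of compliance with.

3

1. crew injury coverage $75,000 < $100,000 → not met
2. hull inspection 297 days ago vs limit 365 → met
3. condition 'carries more than 16 crew' does not hold → requirement n/a → met
4. overdue maintenance items 1 ≤ 1 → met
5. condition 'processes catch onboard' holds; life-raft servicing 375 days ago vs limit 365 → not met
6. condition 'operates beyond 50 nautical miles' does not hold → requirement n/a → met
7. licensed deck officers 2 ≥ 2 → met
8. stability assessment 406 days ago vs limit 365 → not met
Not met: 3 of 8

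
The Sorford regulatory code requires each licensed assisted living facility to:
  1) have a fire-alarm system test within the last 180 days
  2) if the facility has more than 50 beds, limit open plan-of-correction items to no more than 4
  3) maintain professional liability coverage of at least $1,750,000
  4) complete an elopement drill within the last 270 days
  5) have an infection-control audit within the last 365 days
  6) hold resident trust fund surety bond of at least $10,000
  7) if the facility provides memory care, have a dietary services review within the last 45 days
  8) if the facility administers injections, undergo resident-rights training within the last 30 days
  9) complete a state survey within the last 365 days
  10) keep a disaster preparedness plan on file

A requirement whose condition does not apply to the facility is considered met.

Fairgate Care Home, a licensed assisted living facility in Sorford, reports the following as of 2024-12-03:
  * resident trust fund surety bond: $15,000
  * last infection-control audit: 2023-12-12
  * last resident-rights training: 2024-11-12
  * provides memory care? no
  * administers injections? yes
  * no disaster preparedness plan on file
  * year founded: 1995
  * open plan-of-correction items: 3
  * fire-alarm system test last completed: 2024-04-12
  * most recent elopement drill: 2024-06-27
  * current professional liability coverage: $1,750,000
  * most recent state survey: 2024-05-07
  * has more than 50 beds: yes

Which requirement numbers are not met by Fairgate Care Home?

1. fire-alarm system test 235 days ago vs limit 180 → not met
2. condition 'has more than 50 beds' holds; open plan-of-correction items 3 ≤ 4 → met
3. professional liability coverage $1,750,000 ≥ $1,750,000 → met
4. elopement drill 159 days ago vs limit 270 → met
5. infection-control audit 357 days ago vs limit 365 → met
6. resident trust fund surety bond $15,000 ≥ $10,000 → met
7. condition 'provides memory care' does not hold → requirement n/a → met
8. condition 'administers injections' holds; resident-rights training 21 days ago vs limit 30 → met
9. state survey 210 days ago vs limit 365 → met
10. disaster preparedness plan absent → not met
Not met: 1, 10

1, 10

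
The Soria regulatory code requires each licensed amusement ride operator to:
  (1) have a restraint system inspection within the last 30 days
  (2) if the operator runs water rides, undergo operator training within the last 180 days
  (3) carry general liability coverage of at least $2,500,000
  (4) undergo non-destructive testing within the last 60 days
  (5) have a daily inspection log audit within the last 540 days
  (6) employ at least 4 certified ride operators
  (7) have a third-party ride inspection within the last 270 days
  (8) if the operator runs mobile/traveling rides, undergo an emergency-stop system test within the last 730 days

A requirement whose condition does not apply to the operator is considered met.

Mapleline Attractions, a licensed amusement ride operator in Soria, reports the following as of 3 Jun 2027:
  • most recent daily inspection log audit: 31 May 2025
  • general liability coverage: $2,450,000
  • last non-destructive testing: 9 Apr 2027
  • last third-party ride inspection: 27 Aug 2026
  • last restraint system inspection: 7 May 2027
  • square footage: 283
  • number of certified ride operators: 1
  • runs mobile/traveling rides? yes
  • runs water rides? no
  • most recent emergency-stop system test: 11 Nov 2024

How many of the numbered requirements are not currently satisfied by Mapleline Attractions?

5

1. restraint system inspection 27 days ago vs limit 30 → met
2. condition 'runs water rides' does not hold → requirement n/a → met
3. general liability coverage $2,450,000 < $2,500,000 → not met
4. non-destructive testing 55 days ago vs limit 60 → met
5. daily inspection log audit 733 days ago vs limit 540 → not met
6. certified ride operators 1 < 4 → not met
7. third-party ride inspection 280 days ago vs limit 270 → not met
8. condition 'runs mobile/traveling rides' holds; emergency-stop system test 934 days ago vs limit 730 → not met
Not met: 5 of 8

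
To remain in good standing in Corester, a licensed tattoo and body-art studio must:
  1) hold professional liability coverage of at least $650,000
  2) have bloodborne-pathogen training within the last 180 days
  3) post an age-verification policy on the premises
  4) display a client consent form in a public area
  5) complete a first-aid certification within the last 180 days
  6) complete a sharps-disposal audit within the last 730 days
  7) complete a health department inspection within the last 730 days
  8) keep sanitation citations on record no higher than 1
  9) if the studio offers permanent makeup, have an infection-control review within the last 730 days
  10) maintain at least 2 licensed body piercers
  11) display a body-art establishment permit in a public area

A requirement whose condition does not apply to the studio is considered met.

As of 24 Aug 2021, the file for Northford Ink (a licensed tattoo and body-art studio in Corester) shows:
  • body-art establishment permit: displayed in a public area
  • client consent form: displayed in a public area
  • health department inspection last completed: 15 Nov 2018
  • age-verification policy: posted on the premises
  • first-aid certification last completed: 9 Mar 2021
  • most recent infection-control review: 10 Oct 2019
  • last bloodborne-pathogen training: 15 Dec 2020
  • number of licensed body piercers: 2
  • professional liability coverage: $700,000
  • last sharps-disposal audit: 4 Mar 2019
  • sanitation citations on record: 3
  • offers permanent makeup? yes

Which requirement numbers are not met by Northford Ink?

2, 6, 7, 8

1. professional liability coverage $700,000 ≥ $650,000 → met
2. bloodborne-pathogen training 252 days ago vs limit 180 → not met
3. age-verification policy present → met
4. client consent form present → met
5. first-aid certification 168 days ago vs limit 180 → met
6. sharps-disposal audit 904 days ago vs limit 730 → not met
7. health department inspection 1013 days ago vs limit 730 → not met
8. sanitation citations on record 3 > 1 → not met
9. condition 'offers permanent makeup' holds; infection-control review 684 days ago vs limit 730 → met
10. licensed body piercers 2 ≥ 2 → met
11. body-art establishment permit present → met
Not met: 2, 6, 7, 8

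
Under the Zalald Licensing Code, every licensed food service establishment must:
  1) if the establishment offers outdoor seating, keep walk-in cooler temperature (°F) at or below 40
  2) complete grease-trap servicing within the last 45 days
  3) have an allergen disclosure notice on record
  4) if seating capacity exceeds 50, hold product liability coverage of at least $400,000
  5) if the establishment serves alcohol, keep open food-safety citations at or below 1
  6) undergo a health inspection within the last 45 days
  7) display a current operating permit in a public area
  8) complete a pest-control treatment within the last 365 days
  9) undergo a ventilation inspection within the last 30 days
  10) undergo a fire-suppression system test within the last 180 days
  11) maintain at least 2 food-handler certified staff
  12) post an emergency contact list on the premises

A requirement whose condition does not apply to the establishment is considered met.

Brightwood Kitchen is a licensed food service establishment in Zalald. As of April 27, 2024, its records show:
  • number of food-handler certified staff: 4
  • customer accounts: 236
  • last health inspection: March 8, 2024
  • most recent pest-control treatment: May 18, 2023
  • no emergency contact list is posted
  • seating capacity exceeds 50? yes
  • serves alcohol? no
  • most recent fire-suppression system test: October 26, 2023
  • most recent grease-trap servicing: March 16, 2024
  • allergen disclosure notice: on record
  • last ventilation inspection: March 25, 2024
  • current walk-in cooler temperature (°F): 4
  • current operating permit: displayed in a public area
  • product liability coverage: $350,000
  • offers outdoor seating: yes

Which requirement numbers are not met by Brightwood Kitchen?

1. condition 'offers outdoor seating' holds; walk-in cooler temperature (°F) 4 ≤ 40 → met
2. grease-trap servicing 42 days ago vs limit 45 → met
3. allergen disclosure notice present → met
4. condition 'seating capacity exceeds 50' holds; product liability coverage $350,000 < $400,000 → not met
5. condition 'serves alcohol' does not hold → requirement n/a → met
6. health inspection 50 days ago vs limit 45 → not met
7. current operating permit present → met
8. pest-control treatment 345 days ago vs limit 365 → met
9. ventilation inspection 33 days ago vs limit 30 → not met
10. fire-suppression system test 184 days ago vs limit 180 → not met
11. food-handler certified staff 4 ≥ 2 → met
12. emergency contact list absent → not met
Not met: 4, 6, 9, 10, 12

4, 6, 9, 10, 12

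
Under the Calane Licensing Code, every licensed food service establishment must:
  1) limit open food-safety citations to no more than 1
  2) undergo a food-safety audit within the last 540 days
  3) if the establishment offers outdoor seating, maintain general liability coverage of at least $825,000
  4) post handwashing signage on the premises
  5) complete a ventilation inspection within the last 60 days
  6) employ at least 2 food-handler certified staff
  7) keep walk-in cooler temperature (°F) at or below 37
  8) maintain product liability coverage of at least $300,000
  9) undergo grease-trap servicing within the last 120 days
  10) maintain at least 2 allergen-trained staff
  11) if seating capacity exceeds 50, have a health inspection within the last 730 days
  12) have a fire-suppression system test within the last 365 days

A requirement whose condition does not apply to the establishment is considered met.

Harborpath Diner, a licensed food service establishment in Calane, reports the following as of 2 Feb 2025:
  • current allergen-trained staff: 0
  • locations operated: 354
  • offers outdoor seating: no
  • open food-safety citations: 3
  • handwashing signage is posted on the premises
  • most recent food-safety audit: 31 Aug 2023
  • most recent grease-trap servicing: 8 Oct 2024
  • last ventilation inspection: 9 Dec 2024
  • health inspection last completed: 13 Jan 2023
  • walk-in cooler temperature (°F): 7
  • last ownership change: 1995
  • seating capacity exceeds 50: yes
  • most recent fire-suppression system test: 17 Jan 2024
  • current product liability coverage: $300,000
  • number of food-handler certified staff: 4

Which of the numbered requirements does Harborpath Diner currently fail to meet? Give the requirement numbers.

1. open food-safety citations 3 > 1 → not met
2. food-safety audit 521 days ago vs limit 540 → met
3. condition 'offers outdoor seating' does not hold → requirement n/a → met
4. handwashing signage present → met
5. ventilation inspection 55 days ago vs limit 60 → met
6. food-handler certified staff 4 ≥ 2 → met
7. walk-in cooler temperature (°F) 7 ≤ 37 → met
8. product liability coverage $300,000 ≥ $300,000 → met
9. grease-trap servicing 117 days ago vs limit 120 → met
10. allergen-trained staff 0 < 2 → not met
11. condition 'seating capacity exceeds 50' holds; health inspection 751 days ago vs limit 730 → not met
12. fire-suppression system test 382 days ago vs limit 365 → not met
Not met: 1, 10, 11, 12

1, 10, 11, 12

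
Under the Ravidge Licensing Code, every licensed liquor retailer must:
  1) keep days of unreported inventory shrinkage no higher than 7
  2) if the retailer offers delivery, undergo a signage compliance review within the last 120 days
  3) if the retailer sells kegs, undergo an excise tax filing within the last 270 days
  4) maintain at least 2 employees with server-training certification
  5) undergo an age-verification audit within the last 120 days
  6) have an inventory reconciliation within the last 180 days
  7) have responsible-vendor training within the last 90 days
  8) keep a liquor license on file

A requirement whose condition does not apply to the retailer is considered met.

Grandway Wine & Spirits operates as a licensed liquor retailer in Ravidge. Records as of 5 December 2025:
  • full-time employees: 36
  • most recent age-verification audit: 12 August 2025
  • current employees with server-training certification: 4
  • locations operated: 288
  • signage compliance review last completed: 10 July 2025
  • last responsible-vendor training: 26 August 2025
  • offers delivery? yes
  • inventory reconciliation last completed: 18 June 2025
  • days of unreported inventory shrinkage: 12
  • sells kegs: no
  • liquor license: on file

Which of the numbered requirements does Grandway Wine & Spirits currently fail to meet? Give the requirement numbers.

1, 2, 7

1. days of unreported inventory shrinkage 12 > 7 → not met
2. condition 'offers delivery' holds; signage compliance review 148 days ago vs limit 120 → not met
3. condition 'sells kegs' does not hold → requirement n/a → met
4. employees with server-training certification 4 ≥ 2 → met
5. age-verification audit 115 days ago vs limit 120 → met
6. inventory reconciliation 170 days ago vs limit 180 → met
7. responsible-vendor training 101 days ago vs limit 90 → not met
8. liquor license present → met
Not met: 1, 2, 7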